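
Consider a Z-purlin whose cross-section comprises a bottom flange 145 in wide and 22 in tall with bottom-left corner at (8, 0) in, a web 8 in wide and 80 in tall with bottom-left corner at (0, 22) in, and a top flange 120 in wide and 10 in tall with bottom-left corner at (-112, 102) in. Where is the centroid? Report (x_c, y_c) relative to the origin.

bottom flange: A = 145 × 22 = 3190.00, centroid at (80.50, 11.00).
web: A = 8 × 80 = 640.00, centroid at (4.00, 62.00).
top flange: A = 120 × 10 = 1200.00, centroid at (-52.00, 107.00).
ΣA = 5030.00 in²
ΣAx_c = (3190.00)(80.50) + (640.00)(4.00) + (1200.00)(-52.00) = 196955.00 in³
ΣAy_c = (3190.00)(11.00) + (640.00)(62.00) + (1200.00)(107.00) = 203170.00 in³
x_c = 196955.00 / 5030.00 = 39.16 in
y_c = 203170.00 / 5030.00 = 40.39 in

x_c = 39.16 in, y_c = 40.39 in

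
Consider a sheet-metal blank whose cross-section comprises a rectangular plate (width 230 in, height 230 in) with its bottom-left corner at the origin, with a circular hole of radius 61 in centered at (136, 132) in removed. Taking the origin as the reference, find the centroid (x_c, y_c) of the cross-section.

plate: A = 230 × 230 = 52900.00, centroid at (115.00, 115.00).
hole: A = −π·61² = -11689.87, centroid at (136.00, 132.00).
ΣA = 41210.13 in²
ΣAx_c = (52900.00)(115.00) + (-11689.87)(136.00) = 4493678.19 in³
ΣAy_c = (52900.00)(115.00) + (-11689.87)(132.00) = 4540437.65 in³
x_c = 4493678.19 / 41210.13 = 109.04 in
y_c = 4540437.65 / 41210.13 = 110.18 in

x_c = 109.04 in, y_c = 110.18 in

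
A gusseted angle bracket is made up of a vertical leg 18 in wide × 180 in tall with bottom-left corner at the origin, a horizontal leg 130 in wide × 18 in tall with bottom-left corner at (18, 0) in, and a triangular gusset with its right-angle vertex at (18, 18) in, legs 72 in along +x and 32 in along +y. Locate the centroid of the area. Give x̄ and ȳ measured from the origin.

x̄ = 40.37 in, ȳ = 51.35 in

vertical leg: A = 18 × 180 = 3240.00, centroid at (9.00, 90.00).
horizontal leg: A = 130 × 18 = 2340.00, centroid at (83.00, 9.00).
gusset: A = ½·72·32 = 1152.00, centroid at (42.00, 28.67).
ΣA = 6732.00 in², ΣAx̄ = 271764.00 in³, ΣAȳ = 345684.00 in³.
x̄ = 271764.00/6732.00 = 40.37 in; ȳ = 345684.00/6732.00 = 51.35 in.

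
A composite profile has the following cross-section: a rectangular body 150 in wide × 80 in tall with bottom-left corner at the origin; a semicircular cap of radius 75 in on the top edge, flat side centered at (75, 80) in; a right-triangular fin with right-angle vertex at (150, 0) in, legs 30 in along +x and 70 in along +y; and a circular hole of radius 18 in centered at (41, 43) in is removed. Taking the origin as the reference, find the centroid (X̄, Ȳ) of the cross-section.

rectangular body: A = 150 × 80 = 12000.00, centroid at (75.00, 40.00).
semicircular top: A = ½π·75² = 8835.73, centroid at (75.00, 111.83).
triangular fin: A = ½·30·70 = 1050.00, centroid at (160.00, 23.33).
hole: A = −π·18² = -1017.88, centroid at (41.00, 43.00).
ΣA = 20867.85 in²
ΣAX̄ = (12000.00)(75.00) + (8835.73)(75.00) + (1050.00)(160.00) + (-1017.88)(41.00) = 1688946.78 in³
ΣAȲ = (12000.00)(40.00) + (8835.73)(111.83) + (1050.00)(23.33) + (-1017.88)(43.00) = 1448839.68 in³
X̄ = 1688946.78 / 20867.85 = 80.94 in
Ȳ = 1448839.68 / 20867.85 = 69.43 in

X̄ = 80.94 in, Ȳ = 69.43 in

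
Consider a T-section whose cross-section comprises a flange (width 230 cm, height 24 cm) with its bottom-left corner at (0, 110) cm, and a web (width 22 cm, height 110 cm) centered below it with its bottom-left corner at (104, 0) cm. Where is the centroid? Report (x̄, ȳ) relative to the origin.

web: A = 22 × 110 = 2420.00, centroid at (115.00, 55.00).
flange: A = 230 × 24 = 5520.00, centroid at (115.00, 122.00).
ΣA = 7940.00 cm², ΣAx̄ = 913100.00 cm³, ΣAȳ = 806540.00 cm³.
x̄ = 913100.00/7940.00 = 115.00 cm; ȳ = 806540.00/7940.00 = 101.58 cm.

x̄ = 115.00 cm, ȳ = 101.58 cm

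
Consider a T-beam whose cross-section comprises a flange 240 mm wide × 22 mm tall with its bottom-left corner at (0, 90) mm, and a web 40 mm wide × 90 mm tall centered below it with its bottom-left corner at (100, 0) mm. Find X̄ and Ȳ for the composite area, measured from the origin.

X̄ = 120.00 mm, Ȳ = 78.30 mm

web: A = 40 × 90 = 3600.00, centroid at (120.00, 45.00).
flange: A = 240 × 22 = 5280.00, centroid at (120.00, 101.00).
ΣA = 8880.00 mm², ΣAX̄ = 1065600.00 mm³, ΣAȲ = 695280.00 mm³.
X̄ = 1065600.00/8880.00 = 120.00 mm; Ȳ = 695280.00/8880.00 = 78.30 mm.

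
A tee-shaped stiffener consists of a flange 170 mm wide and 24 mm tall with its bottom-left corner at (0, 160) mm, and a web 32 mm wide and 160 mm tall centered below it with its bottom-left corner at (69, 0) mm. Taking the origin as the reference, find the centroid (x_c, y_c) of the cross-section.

x_c = 85.00 mm, y_c = 120.80 mm

web: A = 32 × 160 = 5120.00, centroid at (85.00, 80.00).
flange: A = 170 × 24 = 4080.00, centroid at (85.00, 172.00).
ΣA = 9200.00 mm²
ΣAx_c = (5120.00)(85.00) + (4080.00)(85.00) = 782000.00 mm³
ΣAy_c = (5120.00)(80.00) + (4080.00)(172.00) = 1111360.00 mm³
x_c = 782000.00 / 9200.00 = 85.00 mm
y_c = 1111360.00 / 9200.00 = 120.80 mm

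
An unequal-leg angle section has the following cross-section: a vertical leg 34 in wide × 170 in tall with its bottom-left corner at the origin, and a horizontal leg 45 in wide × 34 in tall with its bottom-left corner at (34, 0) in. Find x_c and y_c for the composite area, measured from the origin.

x_c = 25.27 in, y_c = 70.77 in

Part | A | x̄ᵢ | ȳᵢ | A·x̄ᵢ | A·ȳᵢ
vertical leg | 5780.00 | 17.00 | 85.00 | 98260.00 | 491300.00
horizontal leg | 1530.00 | 56.50 | 17.00 | 86445.00 | 26010.00
Σ | 7310.00 |  |  | 184705.00 | 517310.00
x_c = 184705.00 / 7310.00 = 25.27 in
y_c = 517310.00 / 7310.00 = 70.77 in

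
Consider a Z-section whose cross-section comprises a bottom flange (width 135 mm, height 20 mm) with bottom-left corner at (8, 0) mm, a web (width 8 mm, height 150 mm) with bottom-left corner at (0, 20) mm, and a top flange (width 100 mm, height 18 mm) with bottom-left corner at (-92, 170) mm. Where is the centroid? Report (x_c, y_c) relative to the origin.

x_c = 23.34 mm, y_c = 81.26 mm

bottom flange: A = 135 × 20 = 2700.00, centroid at (75.50, 10.00).
web: A = 8 × 150 = 1200.00, centroid at (4.00, 95.00).
top flange: A = 100 × 18 = 1800.00, centroid at (-42.00, 179.00).
ΣA = 5700.00 mm², ΣAx_c = 133050.00 mm³, ΣAy_c = 463200.00 mm³.
x_c = 133050.00/5700.00 = 23.34 mm; y_c = 463200.00/5700.00 = 81.26 mm.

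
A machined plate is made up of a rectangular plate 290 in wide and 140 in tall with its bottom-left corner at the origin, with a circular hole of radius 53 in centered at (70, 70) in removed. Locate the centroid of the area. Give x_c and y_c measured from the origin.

x_c = 165.83 in, y_c = 70.00 in

plate: A = 290 × 140 = 40600.00, centroid at (145.00, 70.00).
hole: A = −π·53² = -8824.73, centroid at (70.00, 70.00).
ΣA = 31775.27 in²
ΣAx_c = (40600.00)(145.00) + (-8824.73)(70.00) = 5269268.64 in³
ΣAy_c = (40600.00)(70.00) + (-8824.73)(70.00) = 2224268.64 in³
x_c = 5269268.64 / 31775.27 = 165.83 in
y_c = 2224268.64 / 31775.27 = 70.00 in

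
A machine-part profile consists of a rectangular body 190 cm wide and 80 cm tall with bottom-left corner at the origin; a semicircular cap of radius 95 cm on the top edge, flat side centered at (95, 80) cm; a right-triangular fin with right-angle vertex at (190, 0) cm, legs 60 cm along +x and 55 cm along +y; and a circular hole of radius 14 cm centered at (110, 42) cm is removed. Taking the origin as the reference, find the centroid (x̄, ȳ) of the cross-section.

rectangular body: A = 190 × 80 = 15200.00, centroid at (95.00, 40.00).
semicircular top: A = ½π·95² = 14176.44, centroid at (95.00, 120.32).
triangular fin: A = ½·60·55 = 1650.00, centroid at (210.00, 18.33).
hole: A = −π·14² = -615.75, centroid at (110.00, 42.00).
ΣA = 30410.68 cm², ΣAx̄ = 3069528.76 cm³, ΣAȳ = 2318086.69 cm³.
x̄ = 3069528.76/30410.68 = 100.94 cm; ȳ = 2318086.69/30410.68 = 76.23 cm.

x̄ = 100.94 cm, ȳ = 76.23 cm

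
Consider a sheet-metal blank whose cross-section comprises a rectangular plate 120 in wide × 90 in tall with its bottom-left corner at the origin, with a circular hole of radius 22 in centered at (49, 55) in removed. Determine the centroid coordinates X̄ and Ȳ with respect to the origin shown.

Part | A | x̄ᵢ | ȳᵢ | A·x̄ᵢ | A·ȳᵢ
plate | 10800.00 | 60.00 | 45.00 | 648000.00 | 486000.00
hole | -1520.53 | 49.00 | 55.00 | -74506.01 | -83629.20
Σ | 9279.47 |  |  | 573493.99 | 402370.80
X̄ = 573493.99 / 9279.47 = 61.80 in
Ȳ = 402370.80 / 9279.47 = 43.36 in

X̄ = 61.80 in, Ȳ = 43.36 in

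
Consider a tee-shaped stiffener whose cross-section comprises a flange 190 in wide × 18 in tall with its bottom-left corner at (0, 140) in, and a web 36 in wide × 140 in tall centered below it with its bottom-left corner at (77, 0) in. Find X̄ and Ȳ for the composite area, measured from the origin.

X̄ = 95.00 in, Ȳ = 101.94 in

Part | A | x̄ᵢ | ȳᵢ | A·x̄ᵢ | A·ȳᵢ
web | 5040.00 | 95.00 | 70.00 | 478800.00 | 352800.00
flange | 3420.00 | 95.00 | 149.00 | 324900.00 | 509580.00
Σ | 8460.00 |  |  | 803700.00 | 862380.00
X̄ = 803700.00 / 8460.00 = 95.00 in
Ȳ = 862380.00 / 8460.00 = 101.94 in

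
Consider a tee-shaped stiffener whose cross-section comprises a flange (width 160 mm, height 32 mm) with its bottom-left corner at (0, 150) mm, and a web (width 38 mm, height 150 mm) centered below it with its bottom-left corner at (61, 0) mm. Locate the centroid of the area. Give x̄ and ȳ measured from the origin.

x̄ = 80.00 mm, ȳ = 118.06 mm

web: A = 38 × 150 = 5700.00, centroid at (80.00, 75.00).
flange: A = 160 × 32 = 5120.00, centroid at (80.00, 166.00).
ΣA = 10820.00 mm², ΣAx̄ = 865600.00 mm³, ΣAȳ = 1277420.00 mm³.
x̄ = 865600.00/10820.00 = 80.00 mm; ȳ = 1277420.00/10820.00 = 118.06 mm.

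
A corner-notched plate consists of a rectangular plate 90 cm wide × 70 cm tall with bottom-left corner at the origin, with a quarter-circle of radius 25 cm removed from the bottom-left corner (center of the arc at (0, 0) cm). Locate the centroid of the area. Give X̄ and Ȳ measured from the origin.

X̄ = 47.91 cm, Ȳ = 37.06 cm

plate: A = 90 × 70 = 6300.00, centroid at (45.00, 35.00).
removed quarter-circle: A = −¼π·25² = -490.87, centroid at (10.61, 10.61).
ΣA = 5809.13 cm²
ΣAX̄ = (6300.00)(45.00) + (-490.87)(10.61) = 278291.67 cm³
ΣAȲ = (6300.00)(35.00) + (-490.87)(10.61) = 215291.67 cm³
X̄ = 278291.67 / 5809.13 = 47.91 cm
Ȳ = 215291.67 / 5809.13 = 37.06 cm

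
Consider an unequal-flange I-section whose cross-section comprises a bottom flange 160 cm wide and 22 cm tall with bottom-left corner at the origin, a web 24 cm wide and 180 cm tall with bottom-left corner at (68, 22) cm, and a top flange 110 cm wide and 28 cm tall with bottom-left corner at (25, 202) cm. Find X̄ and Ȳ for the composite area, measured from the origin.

X̄ = 80.00 cm, Ȳ = 108.78 cm

bottom flange: A = 160 × 22 = 3520.00, centroid at (80.00, 11.00).
web: A = 24 × 180 = 4320.00, centroid at (80.00, 112.00).
top flange: A = 110 × 28 = 3080.00, centroid at (80.00, 216.00).
ΣA = 10920.00 cm²
ΣAX̄ = (3520.00)(80.00) + (4320.00)(80.00) + (3080.00)(80.00) = 873600.00 cm³
ΣAȲ = (3520.00)(11.00) + (4320.00)(112.00) + (3080.00)(216.00) = 1187840.00 cm³
X̄ = 873600.00 / 10920.00 = 80.00 cm
Ȳ = 1187840.00 / 10920.00 = 108.78 cm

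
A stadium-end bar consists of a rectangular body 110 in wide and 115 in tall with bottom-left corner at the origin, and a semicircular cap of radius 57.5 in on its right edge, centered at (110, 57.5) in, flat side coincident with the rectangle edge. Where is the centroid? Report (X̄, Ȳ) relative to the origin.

rectangular body: A = 110 × 115 = 12650.00, centroid at (55.00, 57.50).
semicircular end: A = ½π·57.5² = 5193.45, centroid at (134.40, 57.50).
ΣA = 17843.45 in², ΣAX̄ = 1393768.57 in³, ΣAȲ = 1025998.11 in³.
X̄ = 1393768.57/17843.45 = 78.11 in; Ȳ = 1025998.11/17843.45 = 57.50 in.

X̄ = 78.11 in, Ȳ = 57.50 in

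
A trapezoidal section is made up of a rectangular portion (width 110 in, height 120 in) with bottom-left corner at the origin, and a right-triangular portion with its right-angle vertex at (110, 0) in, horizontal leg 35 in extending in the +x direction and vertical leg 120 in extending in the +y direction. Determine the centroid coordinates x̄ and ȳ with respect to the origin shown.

x̄ = 64.15 in, ȳ = 57.25 in

rectangular portion: A = 110 × 120 = 13200.00, centroid at (55.00, 60.00).
triangular portion: A = ½·35·120 = 2100.00, centroid at (121.67, 40.00).
ΣA = 15300.00 in²
ΣAx̄ = (13200.00)(55.00) + (2100.00)(121.67) = 981500.00 in³
ΣAȳ = (13200.00)(60.00) + (2100.00)(40.00) = 876000.00 in³
x̄ = 981500.00 / 15300.00 = 64.15 in
ȳ = 876000.00 / 15300.00 = 57.25 in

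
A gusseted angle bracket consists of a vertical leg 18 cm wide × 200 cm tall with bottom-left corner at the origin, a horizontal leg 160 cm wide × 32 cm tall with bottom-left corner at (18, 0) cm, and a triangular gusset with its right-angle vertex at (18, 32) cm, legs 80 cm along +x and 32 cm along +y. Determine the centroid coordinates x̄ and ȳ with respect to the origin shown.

vertical leg: A = 18 × 200 = 3600.00, centroid at (9.00, 100.00).
horizontal leg: A = 160 × 32 = 5120.00, centroid at (98.00, 16.00).
gusset: A = ½·80·32 = 1280.00, centroid at (44.67, 42.67).
ΣA = 10000.00 cm²
ΣAx̄ = (3600.00)(9.00) + (5120.00)(98.00) + (1280.00)(44.67) = 591333.33 cm³
ΣAȳ = (3600.00)(100.00) + (5120.00)(16.00) + (1280.00)(42.67) = 496533.33 cm³
x̄ = 591333.33 / 10000.00 = 59.13 cm
ȳ = 496533.33 / 10000.00 = 49.65 cm

x̄ = 59.13 cm, ȳ = 49.65 cm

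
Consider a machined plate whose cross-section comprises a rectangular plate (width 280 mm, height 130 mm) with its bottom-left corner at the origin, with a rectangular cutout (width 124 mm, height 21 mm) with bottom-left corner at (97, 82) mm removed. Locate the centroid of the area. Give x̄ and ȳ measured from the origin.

plate: A = 280 × 130 = 36400.00, centroid at (140.00, 65.00).
hole: A = −(124 × 21) = -2604.00, centroid at (159.00, 92.50).
ΣA = 33796.00 mm²
ΣAx̄ = (36400.00)(140.00) + (-2604.00)(159.00) = 4681964.00 mm³
ΣAȳ = (36400.00)(65.00) + (-2604.00)(92.50) = 2125130.00 mm³
x̄ = 4681964.00 / 33796.00 = 138.54 mm
ȳ = 2125130.00 / 33796.00 = 62.88 mm

x̄ = 138.54 mm, ȳ = 62.88 mm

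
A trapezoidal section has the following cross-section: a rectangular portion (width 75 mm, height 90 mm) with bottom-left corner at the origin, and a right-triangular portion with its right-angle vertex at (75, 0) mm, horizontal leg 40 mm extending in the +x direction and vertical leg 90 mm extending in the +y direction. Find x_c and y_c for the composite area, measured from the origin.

x_c = 48.20 mm, y_c = 41.84 mm

Part | A | x̄ᵢ | ȳᵢ | A·x̄ᵢ | A·ȳᵢ
rectangular portion | 6750.00 | 37.50 | 45.00 | 253125.00 | 303750.00
triangular portion | 1800.00 | 88.33 | 30.00 | 159000.00 | 54000.00
Σ | 8550.00 |  |  | 412125.00 | 357750.00
x_c = 412125.00 / 8550.00 = 48.20 mm
y_c = 357750.00 / 8550.00 = 41.84 mm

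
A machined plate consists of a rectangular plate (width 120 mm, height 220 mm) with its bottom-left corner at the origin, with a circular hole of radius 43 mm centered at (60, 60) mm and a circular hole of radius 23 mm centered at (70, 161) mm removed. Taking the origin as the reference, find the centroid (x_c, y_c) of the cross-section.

plate: A = 120 × 220 = 26400.00, centroid at (60.00, 110.00).
hole 1: A = −π·43² = -5808.80, centroid at (60.00, 60.00).
hole 2: A = −π·23² = -1661.90, centroid at (70.00, 161.00).
ΣA = 18929.29 mm²
ΣAx_c = (26400.00)(60.00) + (-5808.80)(60.00) + (-1661.90)(70.00) = 1119138.54 mm³
ΣAy_c = (26400.00)(110.00) + (-5808.80)(60.00) + (-1661.90)(161.00) = 2287905.41 mm³
x_c = 1119138.54 / 18929.29 = 59.12 mm
y_c = 2287905.41 / 18929.29 = 120.87 mm

x_c = 59.12 mm, y_c = 120.87 mm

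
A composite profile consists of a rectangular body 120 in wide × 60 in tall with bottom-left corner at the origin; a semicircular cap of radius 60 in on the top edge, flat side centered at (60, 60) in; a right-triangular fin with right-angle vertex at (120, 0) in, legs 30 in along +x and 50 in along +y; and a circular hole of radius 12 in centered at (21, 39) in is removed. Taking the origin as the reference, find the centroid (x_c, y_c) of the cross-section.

rectangular body: A = 120 × 60 = 7200.00, centroid at (60.00, 30.00).
semicircular top: A = ½π·60² = 5654.87, centroid at (60.00, 85.46).
triangular fin: A = ½·30·50 = 750.00, centroid at (130.00, 16.67).
hole: A = −π·12² = -452.39, centroid at (21.00, 39.00).
ΣA = 13152.48 in²
ΣAx_c = (7200.00)(60.00) + (5654.87)(60.00) + (750.00)(130.00) + (-452.39)(21.00) = 859291.83 in³
ΣAy_c = (7200.00)(30.00) + (5654.87)(85.46) + (750.00)(16.67) + (-452.39)(39.00) = 694148.82 in³
x_c = 859291.83 / 13152.48 = 65.33 in
y_c = 694148.82 / 13152.48 = 52.78 in

x_c = 65.33 in, y_c = 52.78 in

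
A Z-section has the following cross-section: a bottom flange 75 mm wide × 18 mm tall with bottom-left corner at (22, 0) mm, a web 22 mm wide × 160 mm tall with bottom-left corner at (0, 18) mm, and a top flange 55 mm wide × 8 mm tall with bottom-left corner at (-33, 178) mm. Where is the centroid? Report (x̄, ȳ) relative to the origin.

x̄ = 21.96 mm, ȳ = 82.33 mm

bottom flange: A = 75 × 18 = 1350.00, centroid at (59.50, 9.00).
web: A = 22 × 160 = 3520.00, centroid at (11.00, 98.00).
top flange: A = 55 × 8 = 440.00, centroid at (-5.50, 182.00).
ΣA = 5310.00 mm², ΣAx̄ = 116625.00 mm³, ΣAȳ = 437190.00 mm³.
x̄ = 116625.00/5310.00 = 21.96 mm; ȳ = 437190.00/5310.00 = 82.33 mm.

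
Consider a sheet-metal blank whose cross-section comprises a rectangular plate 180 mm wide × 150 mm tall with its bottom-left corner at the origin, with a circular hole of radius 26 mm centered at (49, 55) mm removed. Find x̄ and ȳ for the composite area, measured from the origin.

plate: A = 180 × 150 = 27000.00, centroid at (90.00, 75.00).
hole: A = −π·26² = -2123.72, centroid at (49.00, 55.00).
ΣA = 24876.28 mm², ΣAx̄ = 2325937.88 mm³, ΣAȳ = 1908195.59 mm³.
x̄ = 2325937.88/24876.28 = 93.50 mm; ȳ = 1908195.59/24876.28 = 76.71 mm.

x̄ = 93.50 mm, ȳ = 76.71 mm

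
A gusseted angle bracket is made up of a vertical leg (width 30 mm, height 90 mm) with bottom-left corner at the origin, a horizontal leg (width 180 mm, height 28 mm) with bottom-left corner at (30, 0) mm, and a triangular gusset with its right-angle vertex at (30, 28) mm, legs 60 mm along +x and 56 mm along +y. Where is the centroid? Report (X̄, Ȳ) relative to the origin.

X̄ = 77.42 mm, Ȳ = 28.71 mm

vertical leg: A = 30 × 90 = 2700.00, centroid at (15.00, 45.00).
horizontal leg: A = 180 × 28 = 5040.00, centroid at (120.00, 14.00).
gusset: A = ½·60·56 = 1680.00, centroid at (50.00, 46.67).
ΣA = 9420.00 mm², ΣAX̄ = 729300.00 mm³, ΣAȲ = 270460.00 mm³.
X̄ = 729300.00/9420.00 = 77.42 mm; Ȳ = 270460.00/9420.00 = 28.71 mm.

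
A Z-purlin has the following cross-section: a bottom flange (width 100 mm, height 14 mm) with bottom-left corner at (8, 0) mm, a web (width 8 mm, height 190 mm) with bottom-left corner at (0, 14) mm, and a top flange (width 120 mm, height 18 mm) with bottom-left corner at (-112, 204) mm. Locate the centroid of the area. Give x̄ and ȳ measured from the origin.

x̄ = -4.93 mm, ȳ = 125.11 mm

bottom flange: A = 100 × 14 = 1400.00, centroid at (58.00, 7.00).
web: A = 8 × 190 = 1520.00, centroid at (4.00, 109.00).
top flange: A = 120 × 18 = 2160.00, centroid at (-52.00, 213.00).
ΣA = 5080.00 mm²
ΣAx̄ = (1400.00)(58.00) + (1520.00)(4.00) + (2160.00)(-52.00) = -25040.00 mm³
ΣAȳ = (1400.00)(7.00) + (1520.00)(109.00) + (2160.00)(213.00) = 635560.00 mm³
x̄ = -25040.00 / 5080.00 = -4.93 mm
ȳ = 635560.00 / 5080.00 = 125.11 mm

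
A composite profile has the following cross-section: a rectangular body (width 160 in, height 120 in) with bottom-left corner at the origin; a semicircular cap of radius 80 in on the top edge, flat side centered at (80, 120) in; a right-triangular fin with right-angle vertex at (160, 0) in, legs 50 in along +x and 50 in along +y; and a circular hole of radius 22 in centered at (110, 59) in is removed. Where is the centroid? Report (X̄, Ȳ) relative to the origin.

X̄ = 82.60 in, Ȳ = 90.77 in

rectangular body: A = 160 × 120 = 19200.00, centroid at (80.00, 60.00).
semicircular top: A = ½π·80² = 10053.10, centroid at (80.00, 153.95).
triangular fin: A = ½·50·50 = 1250.00, centroid at (176.67, 16.67).
hole: A = −π·22² = -1520.53, centroid at (110.00, 59.00).
ΣA = 28982.57 in², ΣAX̄ = 2393822.66 in³, ΣAȲ = 2630826.93 in³.
X̄ = 2393822.66/28982.57 = 82.60 in; Ȳ = 2630826.93/28982.57 = 90.77 in.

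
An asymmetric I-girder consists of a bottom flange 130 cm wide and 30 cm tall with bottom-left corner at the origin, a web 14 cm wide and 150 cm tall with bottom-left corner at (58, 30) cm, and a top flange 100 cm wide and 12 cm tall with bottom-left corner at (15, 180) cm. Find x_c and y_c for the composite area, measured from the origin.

bottom flange: A = 130 × 30 = 3900.00, centroid at (65.00, 15.00).
web: A = 14 × 150 = 2100.00, centroid at (65.00, 105.00).
top flange: A = 100 × 12 = 1200.00, centroid at (65.00, 186.00).
ΣA = 7200.00 cm², ΣAx_c = 468000.00 cm³, ΣAy_c = 502200.00 cm³.
x_c = 468000.00/7200.00 = 65.00 cm; y_c = 502200.00/7200.00 = 69.75 cm.

x_c = 65.00 cm, y_c = 69.75 cm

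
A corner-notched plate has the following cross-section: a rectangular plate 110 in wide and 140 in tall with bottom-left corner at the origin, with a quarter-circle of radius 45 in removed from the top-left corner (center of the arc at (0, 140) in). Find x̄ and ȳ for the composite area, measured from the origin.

x̄ = 59.13 in, ȳ = 64.14 in

plate: A = 110 × 140 = 15400.00, centroid at (55.00, 70.00).
removed quarter-circle: A = −¼π·45² = -1590.43, centroid at (19.10, 120.90).
ΣA = 13809.57 in², ΣAx̄ = 816625.00 in³, ΣAȳ = 885714.62 in³.
x̄ = 816625.00/13809.57 = 59.13 in; ȳ = 885714.62/13809.57 = 64.14 in.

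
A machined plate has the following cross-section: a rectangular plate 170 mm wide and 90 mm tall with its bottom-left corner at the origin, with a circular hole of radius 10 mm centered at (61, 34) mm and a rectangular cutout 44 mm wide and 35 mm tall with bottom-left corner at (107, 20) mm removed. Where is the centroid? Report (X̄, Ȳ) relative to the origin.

Part | A | x̄ᵢ | ȳᵢ | A·x̄ᵢ | A·ȳᵢ
plate | 15300.00 | 85.00 | 45.00 | 1300500.00 | 688500.00
hole 1 | -314.16 | 61.00 | 34.00 | -19163.72 | -10681.42
hole 2 | -1540.00 | 129.00 | 37.50 | -198660.00 | -57750.00
Σ | 13445.84 |  |  | 1082676.28 | 620068.58
X̄ = 1082676.28 / 13445.84 = 80.52 mm
Ȳ = 620068.58 / 13445.84 = 46.12 mm

X̄ = 80.52 mm, Ȳ = 46.12 mm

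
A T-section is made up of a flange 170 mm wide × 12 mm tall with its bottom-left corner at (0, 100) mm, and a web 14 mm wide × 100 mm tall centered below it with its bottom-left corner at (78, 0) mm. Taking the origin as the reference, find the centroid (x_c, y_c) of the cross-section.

web: A = 14 × 100 = 1400.00, centroid at (85.00, 50.00).
flange: A = 170 × 12 = 2040.00, centroid at (85.00, 106.00).
ΣA = 3440.00 mm², ΣAx_c = 292400.00 mm³, ΣAy_c = 286240.00 mm³.
x_c = 292400.00/3440.00 = 85.00 mm; y_c = 286240.00/3440.00 = 83.21 mm.

x_c = 85.00 mm, y_c = 83.21 mm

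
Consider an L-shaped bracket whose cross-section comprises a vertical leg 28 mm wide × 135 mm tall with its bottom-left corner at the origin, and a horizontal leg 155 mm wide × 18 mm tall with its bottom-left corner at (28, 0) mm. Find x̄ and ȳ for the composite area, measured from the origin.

x̄ = 52.86 mm, ȳ = 42.66 mm

vertical leg: A = 28 × 135 = 3780.00, centroid at (14.00, 67.50).
horizontal leg: A = 155 × 18 = 2790.00, centroid at (105.50, 9.00).
ΣA = 6570.00 mm², ΣAx̄ = 347265.00 mm³, ΣAȳ = 280260.00 mm³.
x̄ = 347265.00/6570.00 = 52.86 mm; ȳ = 280260.00/6570.00 = 42.66 mm.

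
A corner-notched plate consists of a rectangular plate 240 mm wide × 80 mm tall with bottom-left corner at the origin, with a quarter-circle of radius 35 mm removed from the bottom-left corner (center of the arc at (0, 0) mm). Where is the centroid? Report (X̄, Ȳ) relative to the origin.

X̄ = 125.55 mm, Ȳ = 41.33 mm

Part | A | x̄ᵢ | ȳᵢ | A·x̄ᵢ | A·ȳᵢ
plate | 19200.00 | 120.00 | 40.00 | 2304000.00 | 768000.00
removed quarter-circle | -962.11 | 14.85 | 14.85 | -14291.67 | -14291.67
Σ | 18237.89 |  |  | 2289708.33 | 753708.33
X̄ = 2289708.33 / 18237.89 = 125.55 mm
Ȳ = 753708.33 / 18237.89 = 41.33 mm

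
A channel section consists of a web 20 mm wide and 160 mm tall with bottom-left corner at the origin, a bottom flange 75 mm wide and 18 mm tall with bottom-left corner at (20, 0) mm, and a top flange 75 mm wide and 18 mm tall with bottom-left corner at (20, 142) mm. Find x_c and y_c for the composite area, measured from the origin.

Part | A | x̄ᵢ | ȳᵢ | A·x̄ᵢ | A·ȳᵢ
web | 3200.00 | 10.00 | 80.00 | 32000.00 | 256000.00
bottom flange | 1350.00 | 57.50 | 9.00 | 77625.00 | 12150.00
top flange | 1350.00 | 57.50 | 151.00 | 77625.00 | 203850.00
Σ | 5900.00 |  |  | 187250.00 | 472000.00
x_c = 187250.00 / 5900.00 = 31.74 mm
y_c = 472000.00 / 5900.00 = 80.00 mm

x_c = 31.74 mm, y_c = 80.00 mm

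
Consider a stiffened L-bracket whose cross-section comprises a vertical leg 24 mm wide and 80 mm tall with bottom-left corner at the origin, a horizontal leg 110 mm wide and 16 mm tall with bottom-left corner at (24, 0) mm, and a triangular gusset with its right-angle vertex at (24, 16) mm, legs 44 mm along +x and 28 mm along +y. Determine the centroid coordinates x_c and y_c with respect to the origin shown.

x_c = 43.27 mm, y_c = 24.79 mm

vertical leg: A = 24 × 80 = 1920.00, centroid at (12.00, 40.00).
horizontal leg: A = 110 × 16 = 1760.00, centroid at (79.00, 8.00).
gusset: A = ½·44·28 = 616.00, centroid at (38.67, 25.33).
ΣA = 4296.00 mm²
ΣAx_c = (1920.00)(12.00) + (1760.00)(79.00) + (616.00)(38.67) = 185898.67 mm³
ΣAy_c = (1920.00)(40.00) + (1760.00)(8.00) + (616.00)(25.33) = 106485.33 mm³
x_c = 185898.67 / 4296.00 = 43.27 mm
y_c = 106485.33 / 4296.00 = 24.79 mm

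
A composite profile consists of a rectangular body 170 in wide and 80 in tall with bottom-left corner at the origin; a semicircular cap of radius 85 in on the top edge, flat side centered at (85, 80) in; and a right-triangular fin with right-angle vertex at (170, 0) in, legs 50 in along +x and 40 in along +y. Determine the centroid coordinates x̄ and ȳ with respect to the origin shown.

x̄ = 88.92 in, ȳ = 72.24 in

rectangular body: A = 170 × 80 = 13600.00, centroid at (85.00, 40.00).
semicircular top: A = ½π·85² = 11349.00, centroid at (85.00, 116.08).
triangular fin: A = ½·50·40 = 1000.00, centroid at (186.67, 13.33).
ΣA = 25949.00 in², ΣAx̄ = 2307331.96 in³, ΣAȳ = 1874670.28 in³.
x̄ = 2307331.96/25949.00 = 88.92 in; ȳ = 1874670.28/25949.00 = 72.24 in.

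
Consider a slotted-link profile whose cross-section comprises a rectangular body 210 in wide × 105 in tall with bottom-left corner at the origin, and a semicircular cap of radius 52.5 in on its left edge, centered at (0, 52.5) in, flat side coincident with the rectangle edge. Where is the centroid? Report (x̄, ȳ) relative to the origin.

x̄ = 84.11 in, ȳ = 52.50 in

rectangular body: A = 210 × 105 = 22050.00, centroid at (105.00, 52.50).
semicircular end: A = ½π·52.5² = 4329.51, centroid at (-22.28, 52.50).
ΣA = 26379.51 in², ΣAx̄ = 2218781.25 in³, ΣAȳ = 1384924.14 in³.
x̄ = 2218781.25/26379.51 = 84.11 in; ȳ = 1384924.14/26379.51 = 52.50 in.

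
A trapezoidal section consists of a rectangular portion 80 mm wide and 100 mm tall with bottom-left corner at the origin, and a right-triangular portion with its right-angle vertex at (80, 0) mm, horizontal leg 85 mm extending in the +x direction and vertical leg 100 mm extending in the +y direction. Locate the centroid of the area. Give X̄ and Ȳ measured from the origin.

rectangular portion: A = 80 × 100 = 8000.00, centroid at (40.00, 50.00).
triangular portion: A = ½·85·100 = 4250.00, centroid at (108.33, 33.33).
ΣA = 12250.00 mm², ΣAX̄ = 780416.67 mm³, ΣAȲ = 541666.67 mm³.
X̄ = 780416.67/12250.00 = 63.71 mm; Ȳ = 541666.67/12250.00 = 44.22 mm.

X̄ = 63.71 mm, Ȳ = 44.22 mm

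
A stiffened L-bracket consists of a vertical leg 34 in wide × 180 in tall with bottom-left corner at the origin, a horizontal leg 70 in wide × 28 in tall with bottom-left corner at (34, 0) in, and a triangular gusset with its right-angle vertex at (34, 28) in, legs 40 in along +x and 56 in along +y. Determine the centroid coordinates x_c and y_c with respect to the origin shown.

x_c = 31.77 in, y_c = 68.53 in

Part | A | x̄ᵢ | ȳᵢ | A·x̄ᵢ | A·ȳᵢ
vertical leg | 6120.00 | 17.00 | 90.00 | 104040.00 | 550800.00
horizontal leg | 1960.00 | 69.00 | 14.00 | 135240.00 | 27440.00
gusset | 1120.00 | 47.33 | 46.67 | 53013.33 | 52266.67
Σ | 9200.00 |  |  | 292293.33 | 630506.67
x_c = 292293.33 / 9200.00 = 31.77 in
y_c = 630506.67 / 9200.00 = 68.53 in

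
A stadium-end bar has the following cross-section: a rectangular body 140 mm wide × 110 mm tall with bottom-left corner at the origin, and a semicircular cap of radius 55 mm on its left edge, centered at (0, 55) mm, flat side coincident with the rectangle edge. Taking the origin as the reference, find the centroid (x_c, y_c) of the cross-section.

x_c = 47.99 mm, y_c = 55.00 mm

rectangular body: A = 140 × 110 = 15400.00, centroid at (70.00, 55.00).
semicircular end: A = ½π·55² = 4751.66, centroid at (-23.34, 55.00).
ΣA = 20151.66 mm², ΣAx_c = 967083.33 mm³, ΣAy_c = 1108341.24 mm³.
x_c = 967083.33/20151.66 = 47.99 mm; y_c = 1108341.24/20151.66 = 55.00 mm.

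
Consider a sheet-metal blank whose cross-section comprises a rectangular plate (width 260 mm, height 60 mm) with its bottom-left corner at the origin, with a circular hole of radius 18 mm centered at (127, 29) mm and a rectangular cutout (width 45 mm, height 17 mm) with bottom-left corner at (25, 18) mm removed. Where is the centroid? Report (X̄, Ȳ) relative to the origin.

Part | A | x̄ᵢ | ȳᵢ | A·x̄ᵢ | A·ȳᵢ
plate | 15600.00 | 130.00 | 30.00 | 2028000.00 | 468000.00
hole 1 | -1017.88 | 127.00 | 29.00 | -129270.25 | -29518.40
hole 2 | -765.00 | 47.50 | 26.50 | -36337.50 | -20272.50
Σ | 13817.12 |  |  | 1862392.25 | 418209.10
X̄ = 1862392.25 / 13817.12 = 134.79 mm
Ȳ = 418209.10 / 13817.12 = 30.27 mm

X̄ = 134.79 mm, Ȳ = 30.27 mm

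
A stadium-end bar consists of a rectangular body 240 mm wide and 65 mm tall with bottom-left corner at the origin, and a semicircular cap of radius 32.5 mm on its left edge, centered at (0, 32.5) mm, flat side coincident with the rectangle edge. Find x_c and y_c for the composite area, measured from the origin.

rectangular body: A = 240 × 65 = 15600.00, centroid at (120.00, 32.50).
semicircular end: A = ½π·32.5² = 1659.15, centroid at (-13.79, 32.50).
ΣA = 17259.15 mm², ΣAx_c = 1849114.58 mm³, ΣAy_c = 560922.49 mm³.
x_c = 1849114.58/17259.15 = 107.14 mm; y_c = 560922.49/17259.15 = 32.50 mm.

x_c = 107.14 mm, y_c = 32.50 mm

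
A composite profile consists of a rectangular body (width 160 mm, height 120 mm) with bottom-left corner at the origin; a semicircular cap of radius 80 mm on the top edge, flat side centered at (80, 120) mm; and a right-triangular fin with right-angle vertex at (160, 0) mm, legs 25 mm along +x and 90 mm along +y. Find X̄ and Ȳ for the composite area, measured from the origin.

Part | A | x̄ᵢ | ȳᵢ | A·x̄ᵢ | A·ȳᵢ
rectangular body | 19200.00 | 80.00 | 60.00 | 1536000.00 | 1152000.00
semicircular top | 10053.10 | 80.00 | 153.95 | 804247.72 | 1547704.91
triangular fin | 1125.00 | 168.33 | 30.00 | 189375.00 | 33750.00
Σ | 30378.10 |  |  | 2529622.72 | 2733454.91
X̄ = 2529622.72 / 30378.10 = 83.27 mm
Ȳ = 2733454.91 / 30378.10 = 89.98 mm

X̄ = 83.27 mm, Ȳ = 89.98 mm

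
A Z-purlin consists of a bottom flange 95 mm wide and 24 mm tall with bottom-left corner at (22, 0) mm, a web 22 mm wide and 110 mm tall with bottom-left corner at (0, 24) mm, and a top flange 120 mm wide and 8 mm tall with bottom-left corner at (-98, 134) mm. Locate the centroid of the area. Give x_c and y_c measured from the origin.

bottom flange: A = 95 × 24 = 2280.00, centroid at (69.50, 12.00).
web: A = 22 × 110 = 2420.00, centroid at (11.00, 79.00).
top flange: A = 120 × 8 = 960.00, centroid at (-38.00, 138.00).
ΣA = 5660.00 mm²
ΣAx_c = (2280.00)(69.50) + (2420.00)(11.00) + (960.00)(-38.00) = 148600.00 mm³
ΣAy_c = (2280.00)(12.00) + (2420.00)(79.00) + (960.00)(138.00) = 351020.00 mm³
x_c = 148600.00 / 5660.00 = 26.25 mm
y_c = 351020.00 / 5660.00 = 62.02 mm

x_c = 26.25 mm, y_c = 62.02 mm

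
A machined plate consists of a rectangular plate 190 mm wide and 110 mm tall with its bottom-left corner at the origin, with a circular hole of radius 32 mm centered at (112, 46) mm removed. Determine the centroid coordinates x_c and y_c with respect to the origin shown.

x_c = 91.91 mm, y_c = 56.64 mm

plate: A = 190 × 110 = 20900.00, centroid at (95.00, 55.00).
hole: A = −π·32² = -3216.99, centroid at (112.00, 46.00).
ΣA = 17683.01 mm²
ΣAx_c = (20900.00)(95.00) + (-3216.99)(112.00) = 1625197.02 mm³
ΣAy_c = (20900.00)(55.00) + (-3216.99)(46.00) = 1001518.42 mm³
x_c = 1625197.02 / 17683.01 = 91.91 mm
y_c = 1001518.42 / 17683.01 = 56.64 mm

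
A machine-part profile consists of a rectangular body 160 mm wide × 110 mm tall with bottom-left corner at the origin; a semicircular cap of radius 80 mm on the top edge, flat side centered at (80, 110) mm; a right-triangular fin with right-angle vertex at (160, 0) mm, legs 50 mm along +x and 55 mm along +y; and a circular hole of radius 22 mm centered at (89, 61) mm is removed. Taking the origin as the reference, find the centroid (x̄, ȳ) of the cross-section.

Part | A | x̄ᵢ | ȳᵢ | A·x̄ᵢ | A·ȳᵢ
rectangular body | 17600.00 | 80.00 | 55.00 | 1408000.00 | 968000.00
semicircular top | 10053.10 | 80.00 | 143.95 | 804247.72 | 1447173.95
triangular fin | 1375.00 | 176.67 | 18.33 | 242916.67 | 25208.33
hole | -1520.53 | 89.00 | 61.00 | -135327.25 | -92752.38
Σ | 27507.57 |  |  | 2319837.14 | 2347629.90
x̄ = 2319837.14 / 27507.57 = 84.33 mm
ȳ = 2347629.90 / 27507.57 = 85.34 mm

x̄ = 84.33 mm, ȳ = 85.34 mm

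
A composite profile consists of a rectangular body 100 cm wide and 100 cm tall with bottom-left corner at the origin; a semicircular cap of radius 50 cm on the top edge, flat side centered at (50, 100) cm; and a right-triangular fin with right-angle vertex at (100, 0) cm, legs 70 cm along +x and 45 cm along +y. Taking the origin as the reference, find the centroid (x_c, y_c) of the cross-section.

x_c = 57.45 cm, y_c = 64.49 cm

Part | A | x̄ᵢ | ȳᵢ | A·x̄ᵢ | A·ȳᵢ
rectangular body | 10000.00 | 50.00 | 50.00 | 500000.00 | 500000.00
semicircular top | 3926.99 | 50.00 | 121.22 | 196349.54 | 476032.42
triangular fin | 1575.00 | 123.33 | 15.00 | 194250.00 | 23625.00
Σ | 15501.99 |  |  | 890599.54 | 999657.42
x_c = 890599.54 / 15501.99 = 57.45 cm
y_c = 999657.42 / 15501.99 = 64.49 cm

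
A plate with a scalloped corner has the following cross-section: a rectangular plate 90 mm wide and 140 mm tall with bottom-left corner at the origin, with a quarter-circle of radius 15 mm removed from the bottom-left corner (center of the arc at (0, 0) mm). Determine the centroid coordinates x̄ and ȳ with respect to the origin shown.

x̄ = 45.55 mm, ȳ = 70.91 mm

plate: A = 90 × 140 = 12600.00, centroid at (45.00, 70.00).
removed quarter-circle: A = −¼π·15² = -176.71, centroid at (6.37, 6.37).
ΣA = 12423.29 mm²
ΣAx̄ = (12600.00)(45.00) + (-176.71)(6.37) = 565875.00 mm³
ΣAȳ = (12600.00)(70.00) + (-176.71)(6.37) = 880875.00 mm³
x̄ = 565875.00 / 12423.29 = 45.55 mm
ȳ = 880875.00 / 12423.29 = 70.91 mm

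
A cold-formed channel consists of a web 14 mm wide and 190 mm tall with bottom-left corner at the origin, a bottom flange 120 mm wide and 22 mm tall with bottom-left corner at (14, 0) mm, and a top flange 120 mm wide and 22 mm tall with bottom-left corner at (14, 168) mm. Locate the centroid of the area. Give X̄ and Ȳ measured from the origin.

X̄ = 51.55 mm, Ȳ = 95.00 mm

web: A = 14 × 190 = 2660.00, centroid at (7.00, 95.00).
bottom flange: A = 120 × 22 = 2640.00, centroid at (74.00, 11.00).
top flange: A = 120 × 22 = 2640.00, centroid at (74.00, 179.00).
ΣA = 7940.00 mm²
ΣAX̄ = (2660.00)(7.00) + (2640.00)(74.00) + (2640.00)(74.00) = 409340.00 mm³
ΣAȲ = (2660.00)(95.00) + (2640.00)(11.00) + (2640.00)(179.00) = 754300.00 mm³
X̄ = 409340.00 / 7940.00 = 51.55 mm
Ȳ = 754300.00 / 7940.00 = 95.00 mm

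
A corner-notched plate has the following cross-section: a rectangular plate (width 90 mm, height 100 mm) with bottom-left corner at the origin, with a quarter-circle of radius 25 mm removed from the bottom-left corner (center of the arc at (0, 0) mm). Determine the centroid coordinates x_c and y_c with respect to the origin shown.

x_c = 46.98 mm, y_c = 52.27 mm

plate: A = 90 × 100 = 9000.00, centroid at (45.00, 50.00).
removed quarter-circle: A = −¼π·25² = -490.87, centroid at (10.61, 10.61).
ΣA = 8509.13 mm², ΣAx_c = 399791.67 mm³, ΣAy_c = 444791.67 mm³.
x_c = 399791.67/8509.13 = 46.98 mm; y_c = 444791.67/8509.13 = 52.27 mm.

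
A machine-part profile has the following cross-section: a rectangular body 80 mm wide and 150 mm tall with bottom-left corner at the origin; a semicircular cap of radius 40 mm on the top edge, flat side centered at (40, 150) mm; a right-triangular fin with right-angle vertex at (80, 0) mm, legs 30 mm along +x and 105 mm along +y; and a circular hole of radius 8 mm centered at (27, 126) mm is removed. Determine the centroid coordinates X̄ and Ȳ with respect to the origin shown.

rectangular body: A = 80 × 150 = 12000.00, centroid at (40.00, 75.00).
semicircular top: A = ½π·40² = 2513.27, centroid at (40.00, 166.98).
triangular fin: A = ½·30·105 = 1575.00, centroid at (90.00, 35.00).
hole: A = −π·8² = -201.06, centroid at (27.00, 126.00).
ΣA = 15887.21 mm², ΣAX̄ = 716852.29 mm³, ΣAȲ = 1349448.98 mm³.
X̄ = 716852.29/15887.21 = 45.12 mm; Ȳ = 1349448.98/15887.21 = 84.94 mm.

X̄ = 45.12 mm, Ȳ = 84.94 mm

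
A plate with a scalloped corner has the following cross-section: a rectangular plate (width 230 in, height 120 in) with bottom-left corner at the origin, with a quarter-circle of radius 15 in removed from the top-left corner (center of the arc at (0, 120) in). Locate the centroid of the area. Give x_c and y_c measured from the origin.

plate: A = 230 × 120 = 27600.00, centroid at (115.00, 60.00).
removed quarter-circle: A = −¼π·15² = -176.71, centroid at (6.37, 113.63).
ΣA = 27423.29 in²
ΣAx_c = (27600.00)(115.00) + (-176.71)(6.37) = 3172875.00 in³
ΣAy_c = (27600.00)(60.00) + (-176.71)(113.63) = 1635919.25 in³
x_c = 3172875.00 / 27423.29 = 115.70 in
y_c = 1635919.25 / 27423.29 = 59.65 in

x_c = 115.70 in, y_c = 59.65 in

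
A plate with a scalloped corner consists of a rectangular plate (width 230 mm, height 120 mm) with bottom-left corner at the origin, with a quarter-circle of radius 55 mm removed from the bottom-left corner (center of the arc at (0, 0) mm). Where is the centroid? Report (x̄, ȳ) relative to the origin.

x̄ = 123.63 mm, ȳ = 63.45 mm

plate: A = 230 × 120 = 27600.00, centroid at (115.00, 60.00).
removed quarter-circle: A = −¼π·55² = -2375.83, centroid at (23.34, 23.34).
ΣA = 25224.17 mm², ΣAx̄ = 3118541.67 mm³, ΣAȳ = 1600541.67 mm³.
x̄ = 3118541.67/25224.17 = 123.63 mm; ȳ = 1600541.67/25224.17 = 63.45 mm.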